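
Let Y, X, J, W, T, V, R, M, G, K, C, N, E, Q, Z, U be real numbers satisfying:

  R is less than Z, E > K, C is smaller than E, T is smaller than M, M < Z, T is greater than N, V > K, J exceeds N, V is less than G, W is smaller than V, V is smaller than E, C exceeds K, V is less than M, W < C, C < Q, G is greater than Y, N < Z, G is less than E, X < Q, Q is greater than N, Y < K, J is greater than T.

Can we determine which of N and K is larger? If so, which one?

Following every chain through K: above K we get V, C, M, G, Q, E, Z; below K we get Y.
N is not reached, and no chain runs the other way from N to K.
So the given relations leave the order of K and N undetermined.

undetermined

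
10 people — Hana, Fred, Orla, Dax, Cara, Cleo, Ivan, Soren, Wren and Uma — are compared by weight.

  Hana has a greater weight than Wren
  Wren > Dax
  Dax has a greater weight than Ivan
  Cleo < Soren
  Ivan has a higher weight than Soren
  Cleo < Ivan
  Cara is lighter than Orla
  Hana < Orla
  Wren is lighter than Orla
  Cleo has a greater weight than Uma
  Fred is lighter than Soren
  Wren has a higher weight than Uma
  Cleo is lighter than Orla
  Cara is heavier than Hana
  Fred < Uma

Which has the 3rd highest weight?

The consecutive relations fix a unique order: Fred < Uma < Cleo < Soren < Ivan < Dax < Wren < Hana < Cara < Orla.
Counting 3 from the largest end gives Hana.

Hana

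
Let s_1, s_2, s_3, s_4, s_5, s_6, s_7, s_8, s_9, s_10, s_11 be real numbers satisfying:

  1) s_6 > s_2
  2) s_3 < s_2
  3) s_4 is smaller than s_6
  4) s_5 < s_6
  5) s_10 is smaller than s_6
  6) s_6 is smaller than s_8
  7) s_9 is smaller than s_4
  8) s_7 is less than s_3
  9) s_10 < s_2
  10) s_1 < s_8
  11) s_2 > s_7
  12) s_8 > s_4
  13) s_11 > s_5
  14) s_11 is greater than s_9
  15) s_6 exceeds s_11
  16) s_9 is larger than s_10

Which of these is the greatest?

s_5 is not greatest since s_5 < s_6; s_1 is not greatest since s_1 < s_8; s_7 is not greatest since s_7 < s_3; s_10 is not greatest since s_10 < s_2; s_9 is not greatest since s_9 < s_11; s_11 is not greatest since s_11 < s_6; s_3 is not greatest since s_3 < s_2; s_4 is not greatest since s_4 < s_8; s_2 is not greatest since s_2 < s_6; s_6 is not greatest since s_6 < s_8.
Only s_8 has nothing above it, so s_8 is the greatest.

s_8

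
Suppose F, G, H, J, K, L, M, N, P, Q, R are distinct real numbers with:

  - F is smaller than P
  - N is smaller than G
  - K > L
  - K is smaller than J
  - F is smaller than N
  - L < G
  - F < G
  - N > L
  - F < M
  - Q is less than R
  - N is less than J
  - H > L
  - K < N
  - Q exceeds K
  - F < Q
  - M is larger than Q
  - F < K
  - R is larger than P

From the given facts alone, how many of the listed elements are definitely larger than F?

The elements the relations force above F are K, Q, P, N, M, R, J, G — no chain reaches any other.
That is 8.

8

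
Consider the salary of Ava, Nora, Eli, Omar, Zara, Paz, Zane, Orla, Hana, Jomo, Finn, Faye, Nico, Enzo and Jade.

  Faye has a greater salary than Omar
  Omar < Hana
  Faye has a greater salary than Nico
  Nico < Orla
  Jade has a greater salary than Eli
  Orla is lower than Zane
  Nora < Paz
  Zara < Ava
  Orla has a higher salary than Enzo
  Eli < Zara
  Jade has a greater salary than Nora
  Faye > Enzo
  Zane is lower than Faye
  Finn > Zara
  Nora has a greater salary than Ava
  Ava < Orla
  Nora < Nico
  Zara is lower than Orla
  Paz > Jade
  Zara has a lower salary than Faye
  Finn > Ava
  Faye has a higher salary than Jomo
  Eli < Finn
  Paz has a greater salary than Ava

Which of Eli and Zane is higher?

Chaining the given relations: Eli < Zara < Ava < Nora < Nico < Orla < Zane.
So Eli < Zane; Zane is the higher of the two.

Zane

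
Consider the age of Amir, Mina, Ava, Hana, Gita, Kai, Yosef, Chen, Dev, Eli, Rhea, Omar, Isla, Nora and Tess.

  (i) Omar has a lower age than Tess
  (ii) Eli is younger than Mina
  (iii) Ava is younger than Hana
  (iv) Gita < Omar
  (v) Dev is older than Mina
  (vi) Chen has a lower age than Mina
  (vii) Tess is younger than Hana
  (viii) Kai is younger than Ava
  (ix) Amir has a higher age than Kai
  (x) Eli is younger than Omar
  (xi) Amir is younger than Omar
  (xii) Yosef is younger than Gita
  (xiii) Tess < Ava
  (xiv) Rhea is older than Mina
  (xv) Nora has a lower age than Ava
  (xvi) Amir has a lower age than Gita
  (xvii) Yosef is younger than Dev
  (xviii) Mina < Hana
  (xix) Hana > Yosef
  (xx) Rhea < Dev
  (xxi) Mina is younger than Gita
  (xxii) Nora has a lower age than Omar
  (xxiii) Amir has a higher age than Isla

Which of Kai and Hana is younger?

Chaining the given relations: Kai < Amir < Gita < Omar < Tess < Ava < Hana.
So Kai < Hana; Kai is the younger of the two.

Kai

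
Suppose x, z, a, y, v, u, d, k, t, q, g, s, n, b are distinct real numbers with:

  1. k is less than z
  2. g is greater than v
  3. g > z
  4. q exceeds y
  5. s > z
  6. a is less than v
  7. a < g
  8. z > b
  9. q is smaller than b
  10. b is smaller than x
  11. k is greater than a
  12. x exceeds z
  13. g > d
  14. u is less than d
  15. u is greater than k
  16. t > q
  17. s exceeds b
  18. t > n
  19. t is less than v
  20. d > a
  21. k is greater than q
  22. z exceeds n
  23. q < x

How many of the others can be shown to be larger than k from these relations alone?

Directly above k: u, z.
One step further: d, s, x, g (6 so far).
Nothing else is reachable above k; 6 in all.

6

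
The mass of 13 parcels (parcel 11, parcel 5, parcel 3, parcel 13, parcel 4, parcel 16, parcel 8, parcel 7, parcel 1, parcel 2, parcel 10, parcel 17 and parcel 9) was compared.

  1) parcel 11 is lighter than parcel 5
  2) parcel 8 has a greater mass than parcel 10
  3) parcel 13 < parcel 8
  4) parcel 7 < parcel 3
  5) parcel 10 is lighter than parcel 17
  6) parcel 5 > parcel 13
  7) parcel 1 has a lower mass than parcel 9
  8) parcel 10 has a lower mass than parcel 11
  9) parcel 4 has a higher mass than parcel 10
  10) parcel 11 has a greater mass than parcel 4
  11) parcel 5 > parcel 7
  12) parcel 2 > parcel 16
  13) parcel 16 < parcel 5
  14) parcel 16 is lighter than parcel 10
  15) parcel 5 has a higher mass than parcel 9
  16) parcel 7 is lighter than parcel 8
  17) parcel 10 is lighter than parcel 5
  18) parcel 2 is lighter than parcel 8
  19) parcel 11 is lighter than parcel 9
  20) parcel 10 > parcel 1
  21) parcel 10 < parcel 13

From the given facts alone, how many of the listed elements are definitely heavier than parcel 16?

9

From parcel 16 the given relations immediately reach parcel 10, parcel 2, parcel 5.
From those, parcel 4, parcel 11, parcel 17, parcel 13, parcel 8 — 8 in total.
From those, parcel 9 — 9 in total.
No other element is forced above parcel 16 by the given relations, so the count is 9.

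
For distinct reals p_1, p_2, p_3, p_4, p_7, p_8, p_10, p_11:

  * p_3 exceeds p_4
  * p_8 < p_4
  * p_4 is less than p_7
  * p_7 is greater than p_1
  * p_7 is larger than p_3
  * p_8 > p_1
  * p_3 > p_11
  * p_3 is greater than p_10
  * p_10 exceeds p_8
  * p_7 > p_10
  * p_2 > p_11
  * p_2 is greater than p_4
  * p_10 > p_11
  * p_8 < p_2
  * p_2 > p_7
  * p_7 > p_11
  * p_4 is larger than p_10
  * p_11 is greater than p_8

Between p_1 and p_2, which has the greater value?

p_1 < p_8 and p_8 < p_11 give p_1 < p_11.
Then p_11 < p_10 extends the chain to p_10.
With p_10 < p_4: p_1 < p_8 < p_11 < p_10 < p_4.
With p_4 < p_7: p_1 < p_8 < p_11 < p_10 < p_4 < p_7.
Then p_7 < p_2 extends the chain to p_2.
So p_1 < p_2; p_2 is the larger of the two.

p_2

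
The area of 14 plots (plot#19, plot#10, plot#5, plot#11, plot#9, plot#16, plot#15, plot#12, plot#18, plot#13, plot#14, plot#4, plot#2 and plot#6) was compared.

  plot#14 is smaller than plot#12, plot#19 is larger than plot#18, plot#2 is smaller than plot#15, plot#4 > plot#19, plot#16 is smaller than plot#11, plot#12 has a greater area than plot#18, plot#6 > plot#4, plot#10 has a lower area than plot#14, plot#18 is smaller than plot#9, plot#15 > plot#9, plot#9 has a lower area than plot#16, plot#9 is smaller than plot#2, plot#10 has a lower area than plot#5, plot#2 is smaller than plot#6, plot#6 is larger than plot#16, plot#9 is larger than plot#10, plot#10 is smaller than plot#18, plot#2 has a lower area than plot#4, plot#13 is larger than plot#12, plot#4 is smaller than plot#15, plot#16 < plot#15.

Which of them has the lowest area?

plot#10

Chaining upward from plot#10: directly above it, plot#14, plot#18, plot#9, plot#5; then plot#16, plot#12, plot#2, plot#19, plot#15; then plot#11, plot#4, plot#13, plot#6.
That covers every other element, and nothing is given below plot#10, so plot#10 is the lowest area.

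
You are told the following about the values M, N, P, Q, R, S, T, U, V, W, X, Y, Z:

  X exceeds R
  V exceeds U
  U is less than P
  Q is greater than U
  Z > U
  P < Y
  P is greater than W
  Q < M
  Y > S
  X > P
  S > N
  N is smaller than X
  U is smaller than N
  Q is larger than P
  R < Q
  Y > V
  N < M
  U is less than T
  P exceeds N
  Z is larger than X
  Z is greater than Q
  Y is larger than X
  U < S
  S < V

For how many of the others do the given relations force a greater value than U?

10

The elements the relations force above U are N, S, V, P, T, X, Q, Z, M, Y — no chain reaches any other.
That is 10.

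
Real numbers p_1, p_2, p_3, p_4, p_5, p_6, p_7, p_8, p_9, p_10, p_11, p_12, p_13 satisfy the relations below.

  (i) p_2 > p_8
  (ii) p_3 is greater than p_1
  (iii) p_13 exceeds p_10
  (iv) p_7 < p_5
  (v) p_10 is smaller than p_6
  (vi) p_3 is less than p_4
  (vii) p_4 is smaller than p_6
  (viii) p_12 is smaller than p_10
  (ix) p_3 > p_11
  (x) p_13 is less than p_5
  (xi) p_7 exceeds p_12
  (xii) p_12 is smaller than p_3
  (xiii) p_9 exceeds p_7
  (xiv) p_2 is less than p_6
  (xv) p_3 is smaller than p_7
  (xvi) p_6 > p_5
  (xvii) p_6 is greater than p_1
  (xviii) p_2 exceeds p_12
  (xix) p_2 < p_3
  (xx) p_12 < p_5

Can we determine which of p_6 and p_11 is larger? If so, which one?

p_6

p_11 < p_3 < p_7 < p_5 < p_6, by transitivity through p_3, p_7, p_5.
So p_6 is larger.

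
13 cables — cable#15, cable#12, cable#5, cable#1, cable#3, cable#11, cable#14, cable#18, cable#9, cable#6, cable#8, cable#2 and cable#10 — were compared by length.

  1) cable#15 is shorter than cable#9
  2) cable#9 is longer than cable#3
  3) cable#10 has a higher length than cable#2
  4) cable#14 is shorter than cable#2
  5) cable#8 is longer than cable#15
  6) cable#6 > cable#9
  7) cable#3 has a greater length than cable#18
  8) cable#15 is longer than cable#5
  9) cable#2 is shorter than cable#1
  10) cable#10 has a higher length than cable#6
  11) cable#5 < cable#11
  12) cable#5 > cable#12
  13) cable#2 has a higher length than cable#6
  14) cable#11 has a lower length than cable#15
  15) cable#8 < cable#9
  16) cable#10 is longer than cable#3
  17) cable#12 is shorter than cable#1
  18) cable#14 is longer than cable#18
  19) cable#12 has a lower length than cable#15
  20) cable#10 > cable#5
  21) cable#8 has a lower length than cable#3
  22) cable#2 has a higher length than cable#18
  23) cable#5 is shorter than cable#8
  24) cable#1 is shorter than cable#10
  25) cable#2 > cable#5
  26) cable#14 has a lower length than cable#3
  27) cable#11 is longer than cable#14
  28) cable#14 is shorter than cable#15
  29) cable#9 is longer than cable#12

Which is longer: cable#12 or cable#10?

cable#12 < cable#5 < cable#11 < cable#15 < cable#8 < cable#3 < cable#9 < cable#6 < cable#2 < cable#1 < cable#10, by transitivity through cable#5, cable#11, cable#15, cable#8, cable#3, cable#9, cable#6, cable#2, cable#1.
So cable#12 < cable#10; cable#10 is the longer of the two.

cable#10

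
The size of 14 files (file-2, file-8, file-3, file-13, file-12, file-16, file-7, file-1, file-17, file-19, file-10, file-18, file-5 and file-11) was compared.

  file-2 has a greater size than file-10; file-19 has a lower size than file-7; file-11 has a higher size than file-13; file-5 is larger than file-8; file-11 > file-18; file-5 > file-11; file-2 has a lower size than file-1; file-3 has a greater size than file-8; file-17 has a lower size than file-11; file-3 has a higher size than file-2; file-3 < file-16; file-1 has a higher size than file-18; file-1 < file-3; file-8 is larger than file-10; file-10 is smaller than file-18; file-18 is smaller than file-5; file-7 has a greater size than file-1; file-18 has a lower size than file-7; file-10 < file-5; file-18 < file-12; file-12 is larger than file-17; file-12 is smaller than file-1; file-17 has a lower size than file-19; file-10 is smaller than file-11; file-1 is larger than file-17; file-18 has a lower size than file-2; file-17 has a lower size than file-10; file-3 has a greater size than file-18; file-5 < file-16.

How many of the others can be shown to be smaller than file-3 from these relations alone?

7

The elements the relations force below file-3 are file-17, file-10, file-18, file-2, file-8, file-12, file-1 — no chain reaches any other.
That is 7.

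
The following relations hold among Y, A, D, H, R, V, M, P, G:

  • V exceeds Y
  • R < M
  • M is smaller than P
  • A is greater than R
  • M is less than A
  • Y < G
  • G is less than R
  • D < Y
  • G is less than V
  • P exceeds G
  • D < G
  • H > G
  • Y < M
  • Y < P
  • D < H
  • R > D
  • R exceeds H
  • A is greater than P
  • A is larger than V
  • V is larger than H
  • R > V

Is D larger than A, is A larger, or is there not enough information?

D < Y and Y < G give D < G.
Then G < H extends the chain to H.
With H < V: D < Y < G < H < V.
With V < R: D < Y < G < H < V < R.
Then R < M extends the chain to M.
Then M < P extends the chain to P.
Then P < A extends the chain to A.
So A is larger.

A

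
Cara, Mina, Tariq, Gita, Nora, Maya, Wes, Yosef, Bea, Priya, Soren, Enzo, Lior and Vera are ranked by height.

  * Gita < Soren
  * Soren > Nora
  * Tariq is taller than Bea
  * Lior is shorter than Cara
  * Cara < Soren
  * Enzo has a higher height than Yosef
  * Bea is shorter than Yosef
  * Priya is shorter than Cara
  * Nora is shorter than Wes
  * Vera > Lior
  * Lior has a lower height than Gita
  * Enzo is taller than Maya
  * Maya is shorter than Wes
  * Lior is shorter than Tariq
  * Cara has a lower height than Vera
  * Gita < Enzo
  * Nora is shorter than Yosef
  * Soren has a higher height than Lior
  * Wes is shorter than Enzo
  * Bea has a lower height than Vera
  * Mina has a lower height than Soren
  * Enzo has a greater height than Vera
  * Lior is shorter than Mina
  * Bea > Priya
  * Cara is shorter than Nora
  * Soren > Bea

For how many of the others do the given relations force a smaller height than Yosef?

5

Directly below Yosef: Bea, Nora.
One step further: Priya, Cara (4 so far).
One step further: Lior (5 so far).
No other element is forced below Yosef by the given relations, so the count is 5.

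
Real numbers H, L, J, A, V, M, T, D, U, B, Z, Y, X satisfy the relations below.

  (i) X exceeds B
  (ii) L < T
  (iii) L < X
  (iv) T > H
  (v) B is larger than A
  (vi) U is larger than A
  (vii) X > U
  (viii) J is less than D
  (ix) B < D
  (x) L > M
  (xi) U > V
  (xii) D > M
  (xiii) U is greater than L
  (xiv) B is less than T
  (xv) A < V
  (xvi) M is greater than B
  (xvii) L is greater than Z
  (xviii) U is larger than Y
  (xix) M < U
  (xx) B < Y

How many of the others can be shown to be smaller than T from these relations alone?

6

Directly below T: B, L, H.
One step further: A, Z, M (6 so far).
Nothing else is reachable below T; 6 in all.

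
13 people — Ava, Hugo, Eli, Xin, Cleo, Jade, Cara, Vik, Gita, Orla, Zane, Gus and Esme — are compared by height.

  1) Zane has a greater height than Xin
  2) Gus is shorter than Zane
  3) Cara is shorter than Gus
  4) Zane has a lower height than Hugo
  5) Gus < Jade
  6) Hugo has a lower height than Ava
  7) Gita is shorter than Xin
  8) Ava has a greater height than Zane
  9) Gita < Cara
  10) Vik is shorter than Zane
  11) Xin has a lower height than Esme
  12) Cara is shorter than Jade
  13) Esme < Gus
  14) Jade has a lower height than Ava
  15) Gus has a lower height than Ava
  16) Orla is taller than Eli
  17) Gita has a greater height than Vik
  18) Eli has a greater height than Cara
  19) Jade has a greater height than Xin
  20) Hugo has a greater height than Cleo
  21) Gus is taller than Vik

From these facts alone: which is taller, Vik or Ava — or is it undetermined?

Chaining the given relations: Vik < Gita < Xin < Esme < Gus < Zane < Ava.
So Ava is taller.

Ava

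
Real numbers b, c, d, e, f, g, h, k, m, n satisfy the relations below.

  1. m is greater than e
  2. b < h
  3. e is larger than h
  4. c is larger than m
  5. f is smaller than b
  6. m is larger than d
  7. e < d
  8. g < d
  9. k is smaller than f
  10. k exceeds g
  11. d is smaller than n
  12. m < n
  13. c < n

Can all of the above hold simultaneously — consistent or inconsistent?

The single ordering g < k < f < b < h < e < d < m < c < n satisfies every listed relation, so no contradiction arises.

consistent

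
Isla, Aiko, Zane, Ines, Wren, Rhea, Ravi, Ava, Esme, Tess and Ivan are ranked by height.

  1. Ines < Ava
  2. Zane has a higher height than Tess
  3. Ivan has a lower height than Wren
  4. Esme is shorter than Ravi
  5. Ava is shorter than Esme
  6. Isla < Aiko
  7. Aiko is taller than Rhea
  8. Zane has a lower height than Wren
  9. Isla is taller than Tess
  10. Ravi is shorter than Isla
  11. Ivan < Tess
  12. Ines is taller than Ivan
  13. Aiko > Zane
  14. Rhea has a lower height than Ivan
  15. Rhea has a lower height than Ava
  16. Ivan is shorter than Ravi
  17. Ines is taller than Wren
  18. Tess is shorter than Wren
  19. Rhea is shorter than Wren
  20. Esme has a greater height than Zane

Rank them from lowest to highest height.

Rhea < Ivan < Tess < Zane < Wren < Ines < Ava < Esme < Ravi < Isla < Aiko

Each adjacent pair is fixed by a given relation: Rhea < Ivan; Ivan < Tess; Tess < Zane; Zane < Wren; Wren < Ines; Ines < Ava; Ava < Esme; Esme < Ravi; Ravi < Isla; Isla < Aiko. Chaining them end to end gives the full order.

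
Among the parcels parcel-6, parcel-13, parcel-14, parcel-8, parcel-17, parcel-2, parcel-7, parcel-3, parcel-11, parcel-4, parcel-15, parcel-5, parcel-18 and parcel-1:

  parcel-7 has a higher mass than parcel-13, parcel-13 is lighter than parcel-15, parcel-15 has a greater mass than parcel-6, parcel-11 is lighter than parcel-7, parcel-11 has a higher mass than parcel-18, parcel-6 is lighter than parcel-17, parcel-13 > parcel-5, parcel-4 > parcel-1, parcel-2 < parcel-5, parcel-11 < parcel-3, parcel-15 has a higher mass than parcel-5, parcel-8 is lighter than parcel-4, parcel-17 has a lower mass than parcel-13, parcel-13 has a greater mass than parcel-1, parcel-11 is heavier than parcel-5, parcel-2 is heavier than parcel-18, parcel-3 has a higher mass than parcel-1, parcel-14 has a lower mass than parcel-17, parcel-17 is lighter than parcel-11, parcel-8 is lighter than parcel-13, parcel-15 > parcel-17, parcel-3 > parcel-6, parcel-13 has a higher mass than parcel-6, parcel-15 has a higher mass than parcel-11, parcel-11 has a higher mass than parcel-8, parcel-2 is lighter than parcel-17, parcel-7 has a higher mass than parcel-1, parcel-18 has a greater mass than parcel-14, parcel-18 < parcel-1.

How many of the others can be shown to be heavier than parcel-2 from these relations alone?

7

The elements the relations force above parcel-2 are parcel-5, parcel-17, parcel-13, parcel-11, parcel-15, parcel-3, parcel-7 — no chain reaches any other.
That is 7.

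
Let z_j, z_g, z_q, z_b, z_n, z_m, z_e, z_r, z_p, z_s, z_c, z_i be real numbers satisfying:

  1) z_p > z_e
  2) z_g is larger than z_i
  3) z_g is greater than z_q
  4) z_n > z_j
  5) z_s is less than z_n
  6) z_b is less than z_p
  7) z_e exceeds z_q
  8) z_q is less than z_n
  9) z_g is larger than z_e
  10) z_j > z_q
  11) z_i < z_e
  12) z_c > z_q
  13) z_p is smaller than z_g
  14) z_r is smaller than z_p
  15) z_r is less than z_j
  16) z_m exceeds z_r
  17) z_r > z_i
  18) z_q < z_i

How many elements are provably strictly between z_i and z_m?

Chaining upward from z_i reaches: z_r, z_e, z_j, z_p, z_g, z_n.
Chaining downward from z_m reaches: z_q, z_r.
Strictly between z_i and z_m are those in both lists: z_r — 1 element.

1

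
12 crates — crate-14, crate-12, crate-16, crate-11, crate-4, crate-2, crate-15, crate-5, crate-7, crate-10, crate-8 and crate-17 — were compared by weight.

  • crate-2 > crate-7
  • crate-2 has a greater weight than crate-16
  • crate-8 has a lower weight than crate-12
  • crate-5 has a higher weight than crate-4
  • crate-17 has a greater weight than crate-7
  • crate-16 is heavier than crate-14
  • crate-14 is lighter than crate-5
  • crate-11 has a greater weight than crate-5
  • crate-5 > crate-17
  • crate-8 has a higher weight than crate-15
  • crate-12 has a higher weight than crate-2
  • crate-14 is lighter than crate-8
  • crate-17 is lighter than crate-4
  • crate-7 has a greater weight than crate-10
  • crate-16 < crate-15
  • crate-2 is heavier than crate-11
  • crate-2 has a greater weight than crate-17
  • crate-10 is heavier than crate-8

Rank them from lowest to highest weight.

Nothing is placed below crate-14, so it is least; from there crate-14 < crate-16; crate-16 < crate-15; crate-15 < crate-8; crate-8 < crate-10; crate-10 < crate-7; crate-7 < crate-17; crate-17 < crate-4; crate-4 < crate-5; crate-5 < crate-11; crate-11 < crate-2; crate-2 < crate-12, each given directly.

crate-14 < crate-16 < crate-15 < crate-8 < crate-10 < crate-7 < crate-17 < crate-4 < crate-5 < crate-11 < crate-2 < crate-12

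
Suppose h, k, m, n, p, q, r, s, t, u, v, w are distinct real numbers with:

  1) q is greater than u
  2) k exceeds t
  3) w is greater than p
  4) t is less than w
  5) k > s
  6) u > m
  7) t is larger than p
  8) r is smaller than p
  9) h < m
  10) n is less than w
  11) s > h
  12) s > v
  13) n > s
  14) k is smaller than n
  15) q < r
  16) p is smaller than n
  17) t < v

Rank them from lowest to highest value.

h < m < u < q < r < p < t < v < s < k < n < w

The consecutive links are each given: h < m; m < u; u < q; q < r; r < p; p < t; t < v; v < s; s < k; k < n; n < w.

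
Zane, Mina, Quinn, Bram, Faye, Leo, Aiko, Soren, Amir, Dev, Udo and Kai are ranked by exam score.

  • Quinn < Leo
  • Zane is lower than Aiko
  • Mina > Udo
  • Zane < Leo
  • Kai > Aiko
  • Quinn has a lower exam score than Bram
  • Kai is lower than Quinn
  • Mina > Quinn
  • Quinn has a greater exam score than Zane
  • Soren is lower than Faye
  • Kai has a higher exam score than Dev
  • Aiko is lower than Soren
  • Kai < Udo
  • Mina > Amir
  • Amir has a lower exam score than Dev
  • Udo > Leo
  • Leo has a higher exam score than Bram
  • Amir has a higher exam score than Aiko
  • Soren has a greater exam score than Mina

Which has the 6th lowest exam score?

Chaining the given pairs: Zane < Aiko < Amir < Dev < Kai < Quinn < Bram < Leo < Udo < Mina < Soren < Faye.
Counting 6 from the smallest end gives Quinn.

Quinn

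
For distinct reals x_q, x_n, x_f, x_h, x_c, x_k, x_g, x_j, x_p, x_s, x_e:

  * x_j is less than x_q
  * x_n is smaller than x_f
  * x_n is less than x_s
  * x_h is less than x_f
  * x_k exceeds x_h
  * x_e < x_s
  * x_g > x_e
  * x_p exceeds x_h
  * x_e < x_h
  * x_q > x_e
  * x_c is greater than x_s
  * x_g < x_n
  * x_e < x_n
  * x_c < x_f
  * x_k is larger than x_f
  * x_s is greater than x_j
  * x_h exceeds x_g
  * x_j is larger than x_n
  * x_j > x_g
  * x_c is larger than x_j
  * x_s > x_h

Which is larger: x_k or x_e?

x_k

Chaining the given relations: x_e < x_g < x_n < x_j < x_s < x_c < x_f < x_k.
So x_e < x_k; x_k is the larger of the two.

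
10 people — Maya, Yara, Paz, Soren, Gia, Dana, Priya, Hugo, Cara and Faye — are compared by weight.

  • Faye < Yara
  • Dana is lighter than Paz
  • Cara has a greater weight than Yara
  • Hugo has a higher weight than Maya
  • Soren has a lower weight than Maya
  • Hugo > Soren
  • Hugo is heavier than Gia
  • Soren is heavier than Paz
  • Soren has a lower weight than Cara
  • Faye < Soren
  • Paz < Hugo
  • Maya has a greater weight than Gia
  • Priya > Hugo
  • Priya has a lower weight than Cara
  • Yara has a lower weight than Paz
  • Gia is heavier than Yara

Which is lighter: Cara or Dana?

Dana < Paz and Paz < Soren give Dana < Soren.
Then Soren < Maya extends the chain to Maya.
With Maya < Hugo: Dana < Paz < Soren < Maya < Hugo.
With Hugo < Priya: Dana < Paz < Soren < Maya < Hugo < Priya.
Then Priya < Cara extends the chain to Cara.
So Dana < Cara; Dana is the lighter of the two.

Dana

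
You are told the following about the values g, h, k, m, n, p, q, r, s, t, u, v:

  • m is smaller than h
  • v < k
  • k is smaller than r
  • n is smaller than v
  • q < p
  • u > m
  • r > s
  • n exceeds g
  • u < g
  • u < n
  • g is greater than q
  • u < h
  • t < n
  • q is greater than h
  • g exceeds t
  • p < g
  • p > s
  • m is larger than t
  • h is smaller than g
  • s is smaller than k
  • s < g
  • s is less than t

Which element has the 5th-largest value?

The consecutive relations fix a unique order: s < t < m < u < h < q < p < g < n < v < k < r.
The 5th largest is g.

g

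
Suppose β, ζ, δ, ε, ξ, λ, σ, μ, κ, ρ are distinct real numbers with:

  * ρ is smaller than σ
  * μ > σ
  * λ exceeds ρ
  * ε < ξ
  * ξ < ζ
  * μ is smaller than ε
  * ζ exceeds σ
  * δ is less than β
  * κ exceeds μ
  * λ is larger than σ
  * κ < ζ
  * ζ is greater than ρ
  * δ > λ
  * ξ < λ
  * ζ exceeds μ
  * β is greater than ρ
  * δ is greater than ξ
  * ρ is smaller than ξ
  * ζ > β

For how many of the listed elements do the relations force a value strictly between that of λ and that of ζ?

The relations place λ below ζ. An element lies strictly between them when it is forced above λ and also forced below ζ.
Above λ: {δ, β}. Below ζ: {ρ, σ, μ, ε, ξ, δ, β, κ}.
Intersection: {δ, β} — 2.

2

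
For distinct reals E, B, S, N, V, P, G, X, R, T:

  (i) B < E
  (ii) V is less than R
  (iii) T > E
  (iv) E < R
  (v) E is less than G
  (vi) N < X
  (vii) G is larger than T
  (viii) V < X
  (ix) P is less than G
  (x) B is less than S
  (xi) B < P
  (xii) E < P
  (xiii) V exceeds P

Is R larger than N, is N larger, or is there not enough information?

undetermined

Following every chain through N: above N we get X.
R is not reached, and no chain runs the other way from R to N.
So the given relations leave the order of N and R undetermined.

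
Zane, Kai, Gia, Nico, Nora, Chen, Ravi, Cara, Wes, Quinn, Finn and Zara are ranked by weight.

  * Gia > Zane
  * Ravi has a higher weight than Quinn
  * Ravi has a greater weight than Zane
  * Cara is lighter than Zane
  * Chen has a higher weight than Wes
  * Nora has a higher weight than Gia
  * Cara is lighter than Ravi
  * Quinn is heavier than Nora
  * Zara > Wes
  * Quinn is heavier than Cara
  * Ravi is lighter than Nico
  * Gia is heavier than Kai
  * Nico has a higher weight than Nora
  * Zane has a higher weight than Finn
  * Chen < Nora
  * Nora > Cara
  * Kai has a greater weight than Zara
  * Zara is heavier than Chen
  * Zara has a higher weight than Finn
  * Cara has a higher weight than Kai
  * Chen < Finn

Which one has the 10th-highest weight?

Piecing the relations together gives one ordering: Wes < Chen < Finn < Zara < Kai < Cara < Zane < Gia < Nora < Quinn < Ravi < Nico.
Counting 10 from the largest end gives Finn.

Finn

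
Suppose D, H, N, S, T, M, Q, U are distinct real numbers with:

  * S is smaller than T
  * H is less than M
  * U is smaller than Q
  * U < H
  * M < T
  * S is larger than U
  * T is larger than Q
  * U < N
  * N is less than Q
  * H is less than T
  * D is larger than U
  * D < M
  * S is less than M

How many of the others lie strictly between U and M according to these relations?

Chaining upward from U reaches: D, H, S, N, Q, T.
Chaining downward from M reaches: D, H, S.
Strictly between U and M are those in both lists: D, H, S — 3 elements.

3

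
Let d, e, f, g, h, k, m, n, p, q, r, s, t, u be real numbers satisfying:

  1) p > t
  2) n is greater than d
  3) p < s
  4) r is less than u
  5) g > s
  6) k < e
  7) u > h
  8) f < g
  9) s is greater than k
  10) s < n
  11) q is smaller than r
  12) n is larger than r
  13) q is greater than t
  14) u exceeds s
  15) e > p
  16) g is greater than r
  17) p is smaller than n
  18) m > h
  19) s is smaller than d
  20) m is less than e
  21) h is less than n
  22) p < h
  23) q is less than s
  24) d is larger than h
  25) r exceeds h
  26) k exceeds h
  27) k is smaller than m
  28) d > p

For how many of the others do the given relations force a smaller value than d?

6

Directly below d: p, h, s.
One step further: t, q, k (6 so far).
Nothing else is reachable below d; 6 in all.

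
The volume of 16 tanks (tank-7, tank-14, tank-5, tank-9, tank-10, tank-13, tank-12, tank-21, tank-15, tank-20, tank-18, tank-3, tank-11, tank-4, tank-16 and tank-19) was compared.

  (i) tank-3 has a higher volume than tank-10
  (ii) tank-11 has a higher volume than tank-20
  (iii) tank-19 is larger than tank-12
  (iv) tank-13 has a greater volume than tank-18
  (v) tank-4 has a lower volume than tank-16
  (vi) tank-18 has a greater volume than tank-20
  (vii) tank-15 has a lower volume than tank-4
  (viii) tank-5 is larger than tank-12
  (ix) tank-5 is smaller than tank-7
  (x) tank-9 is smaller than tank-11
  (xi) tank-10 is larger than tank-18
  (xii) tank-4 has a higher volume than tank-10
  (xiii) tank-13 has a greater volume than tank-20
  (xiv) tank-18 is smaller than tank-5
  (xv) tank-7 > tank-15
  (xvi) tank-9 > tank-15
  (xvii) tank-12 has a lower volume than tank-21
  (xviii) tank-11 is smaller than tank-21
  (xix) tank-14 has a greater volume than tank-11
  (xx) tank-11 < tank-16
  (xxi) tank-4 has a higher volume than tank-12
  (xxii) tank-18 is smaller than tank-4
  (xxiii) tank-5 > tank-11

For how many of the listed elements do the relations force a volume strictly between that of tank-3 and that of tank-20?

2

Chaining upward from tank-20 reaches: tank-18, tank-10, tank-11, tank-4, tank-5, tank-13, tank-16, tank-7, tank-21, tank-14.
Chaining downward from tank-3 reaches: tank-18, tank-10.
Strictly between tank-20 and tank-3 are those in both lists: tank-18, tank-10 — 2 elements.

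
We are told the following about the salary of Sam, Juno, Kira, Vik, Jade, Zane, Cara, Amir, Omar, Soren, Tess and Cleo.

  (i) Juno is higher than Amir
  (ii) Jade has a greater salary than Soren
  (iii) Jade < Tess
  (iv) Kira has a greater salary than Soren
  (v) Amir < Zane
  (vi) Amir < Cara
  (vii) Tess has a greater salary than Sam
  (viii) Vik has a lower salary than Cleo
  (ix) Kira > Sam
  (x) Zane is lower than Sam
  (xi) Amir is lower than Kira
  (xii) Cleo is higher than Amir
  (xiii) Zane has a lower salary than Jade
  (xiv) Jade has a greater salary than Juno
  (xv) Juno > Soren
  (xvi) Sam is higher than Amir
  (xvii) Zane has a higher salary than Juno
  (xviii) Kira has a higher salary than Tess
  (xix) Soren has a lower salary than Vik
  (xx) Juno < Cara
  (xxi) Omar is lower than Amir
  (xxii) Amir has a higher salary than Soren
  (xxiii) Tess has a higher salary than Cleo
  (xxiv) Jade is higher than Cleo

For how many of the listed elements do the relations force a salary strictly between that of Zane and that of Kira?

The relations place Zane below Kira. An element lies strictly between them when it is forced above Zane and also forced below Kira.
Above Zane: {Sam, Jade, Tess}. Below Kira: {Soren, Omar, Amir, Juno, Vik, Cleo, Sam, Jade, Tess}.
Intersection: {Sam, Jade, Tess} — 3.

3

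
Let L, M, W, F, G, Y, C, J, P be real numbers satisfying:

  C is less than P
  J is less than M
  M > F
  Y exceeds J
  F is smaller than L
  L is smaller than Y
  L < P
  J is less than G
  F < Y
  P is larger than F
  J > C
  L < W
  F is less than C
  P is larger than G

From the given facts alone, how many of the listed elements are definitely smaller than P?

From P the given relations immediately reach F, C, L, G.
From those, J — 5 in total.
No other element is forced below P by the given relations, so the count is 5.

5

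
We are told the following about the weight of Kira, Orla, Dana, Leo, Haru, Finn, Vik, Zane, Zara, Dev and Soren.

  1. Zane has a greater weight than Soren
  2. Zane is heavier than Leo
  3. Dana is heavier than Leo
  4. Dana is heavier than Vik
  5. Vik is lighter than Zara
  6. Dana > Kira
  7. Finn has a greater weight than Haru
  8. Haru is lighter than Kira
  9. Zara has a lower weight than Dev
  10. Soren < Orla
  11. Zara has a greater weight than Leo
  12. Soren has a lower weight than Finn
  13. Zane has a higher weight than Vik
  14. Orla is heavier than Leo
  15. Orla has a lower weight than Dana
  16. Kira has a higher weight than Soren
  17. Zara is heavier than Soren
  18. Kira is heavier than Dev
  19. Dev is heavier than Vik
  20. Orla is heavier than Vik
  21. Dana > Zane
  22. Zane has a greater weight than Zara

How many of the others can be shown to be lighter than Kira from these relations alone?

6

From Kira the given relations immediately reach Soren, Haru, Dev.
From those, Vik, Zara — 5 in total.
From those, Leo — 6 in total.
Nothing else is reachable below Kira; 6 in all.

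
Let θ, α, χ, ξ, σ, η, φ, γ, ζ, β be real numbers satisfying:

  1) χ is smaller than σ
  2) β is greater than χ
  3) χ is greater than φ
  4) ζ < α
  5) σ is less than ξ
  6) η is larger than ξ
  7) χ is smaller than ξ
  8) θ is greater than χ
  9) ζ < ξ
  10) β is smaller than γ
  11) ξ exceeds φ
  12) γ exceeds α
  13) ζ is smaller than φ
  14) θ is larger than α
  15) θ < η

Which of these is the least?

ζ

Chaining upward from ζ: directly above it, φ, α, ξ; then χ, θ, η, γ; then σ, β.
That covers every other element, and nothing is given below ζ, so ζ is the least.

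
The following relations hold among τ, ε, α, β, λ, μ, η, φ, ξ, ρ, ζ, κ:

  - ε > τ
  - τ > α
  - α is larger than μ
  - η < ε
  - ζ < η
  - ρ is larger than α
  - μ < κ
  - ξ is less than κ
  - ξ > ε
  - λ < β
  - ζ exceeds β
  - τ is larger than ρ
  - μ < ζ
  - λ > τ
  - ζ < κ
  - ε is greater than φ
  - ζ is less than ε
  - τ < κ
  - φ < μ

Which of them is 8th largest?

The consecutive relations fix a unique order: φ < μ < α < ρ < τ < λ < β < ζ < η < ε < ξ < κ.
Counting 8 from the largest end gives τ.

τ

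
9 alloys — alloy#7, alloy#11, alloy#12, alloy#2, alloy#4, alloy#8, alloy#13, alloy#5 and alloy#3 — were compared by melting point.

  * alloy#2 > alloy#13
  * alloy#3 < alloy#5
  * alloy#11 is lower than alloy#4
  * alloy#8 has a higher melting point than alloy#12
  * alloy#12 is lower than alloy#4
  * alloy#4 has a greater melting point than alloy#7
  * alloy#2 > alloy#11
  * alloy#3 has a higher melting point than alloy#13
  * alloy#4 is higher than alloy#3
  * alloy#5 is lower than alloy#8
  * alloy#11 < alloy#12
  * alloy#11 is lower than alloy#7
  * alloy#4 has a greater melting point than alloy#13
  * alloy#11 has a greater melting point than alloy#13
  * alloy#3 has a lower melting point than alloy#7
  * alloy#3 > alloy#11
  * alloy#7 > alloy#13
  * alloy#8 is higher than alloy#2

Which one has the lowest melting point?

Chaining upward from alloy#13: directly above it, alloy#11, alloy#3, alloy#2, alloy#7, alloy#4; then alloy#12, alloy#5, alloy#8.
That covers every other element, and nothing is given below alloy#13, so alloy#13 is the lowest melting point.

alloy#13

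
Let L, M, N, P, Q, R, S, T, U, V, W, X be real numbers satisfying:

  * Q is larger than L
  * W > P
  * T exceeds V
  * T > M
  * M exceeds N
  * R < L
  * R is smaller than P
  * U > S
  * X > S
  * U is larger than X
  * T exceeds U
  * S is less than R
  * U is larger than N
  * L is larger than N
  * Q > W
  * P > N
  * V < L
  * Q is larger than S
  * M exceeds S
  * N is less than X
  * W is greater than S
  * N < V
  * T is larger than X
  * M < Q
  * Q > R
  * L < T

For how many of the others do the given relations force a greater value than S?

9

The elements the relations force above S are R, X, P, U, W, M, L, T, Q — no chain reaches any other.
That is 9.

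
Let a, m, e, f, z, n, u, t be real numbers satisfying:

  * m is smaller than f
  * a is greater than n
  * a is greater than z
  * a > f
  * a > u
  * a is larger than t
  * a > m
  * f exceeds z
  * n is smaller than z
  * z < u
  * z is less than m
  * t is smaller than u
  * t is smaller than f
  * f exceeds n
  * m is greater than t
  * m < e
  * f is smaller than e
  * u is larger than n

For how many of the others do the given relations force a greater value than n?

6

From n the given relations immediately reach z, u, f, a.
From those, m, e — 6 in total.
Nothing else is reachable above n; 6 in all.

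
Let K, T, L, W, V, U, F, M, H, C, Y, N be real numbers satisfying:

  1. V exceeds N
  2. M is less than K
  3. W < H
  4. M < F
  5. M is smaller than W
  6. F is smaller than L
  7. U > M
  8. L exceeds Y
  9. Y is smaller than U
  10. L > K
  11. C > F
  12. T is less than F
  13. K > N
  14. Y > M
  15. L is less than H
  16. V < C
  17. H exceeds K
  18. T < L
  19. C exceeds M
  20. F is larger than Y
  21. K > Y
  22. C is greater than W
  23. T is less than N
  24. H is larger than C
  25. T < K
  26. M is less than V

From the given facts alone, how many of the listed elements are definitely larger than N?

5

The elements the relations force above N are K, V, C, L, H — no chain reaches any other.
That is 5.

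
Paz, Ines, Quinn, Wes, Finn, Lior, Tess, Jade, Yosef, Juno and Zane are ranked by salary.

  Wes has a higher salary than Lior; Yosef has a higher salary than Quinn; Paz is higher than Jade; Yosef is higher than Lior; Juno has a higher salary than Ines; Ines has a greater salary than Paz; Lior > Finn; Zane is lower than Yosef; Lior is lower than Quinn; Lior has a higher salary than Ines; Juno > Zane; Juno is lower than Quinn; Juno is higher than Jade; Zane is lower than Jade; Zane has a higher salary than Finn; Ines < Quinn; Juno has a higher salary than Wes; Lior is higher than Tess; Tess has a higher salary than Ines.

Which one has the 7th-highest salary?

Ines

Piecing the relations together gives one ordering: Finn < Zane < Jade < Paz < Ines < Tess < Lior < Wes < Juno < Quinn < Yosef.
The 7th largest is Ines.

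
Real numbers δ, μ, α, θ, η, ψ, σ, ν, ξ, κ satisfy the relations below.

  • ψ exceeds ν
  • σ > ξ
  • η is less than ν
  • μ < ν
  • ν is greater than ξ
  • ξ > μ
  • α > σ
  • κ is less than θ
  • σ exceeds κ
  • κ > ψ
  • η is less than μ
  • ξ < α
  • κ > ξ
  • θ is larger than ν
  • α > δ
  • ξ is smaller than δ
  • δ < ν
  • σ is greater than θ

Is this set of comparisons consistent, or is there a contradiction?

Every relation is compatible with η < μ < ξ < δ < ν < ψ < κ < θ < σ < α; the set is consistent.

consistent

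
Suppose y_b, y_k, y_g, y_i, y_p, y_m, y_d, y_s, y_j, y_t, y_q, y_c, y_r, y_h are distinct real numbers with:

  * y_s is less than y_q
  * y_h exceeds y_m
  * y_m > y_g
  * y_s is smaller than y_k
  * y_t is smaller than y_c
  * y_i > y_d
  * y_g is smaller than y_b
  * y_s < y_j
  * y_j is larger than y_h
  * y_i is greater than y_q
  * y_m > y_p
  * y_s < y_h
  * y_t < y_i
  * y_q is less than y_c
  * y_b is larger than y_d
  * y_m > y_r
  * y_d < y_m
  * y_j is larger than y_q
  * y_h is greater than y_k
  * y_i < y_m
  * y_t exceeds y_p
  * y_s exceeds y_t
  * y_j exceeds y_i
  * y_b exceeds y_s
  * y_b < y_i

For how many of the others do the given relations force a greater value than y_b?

4

From y_b the given relations immediately reach y_i.
From those, y_m, y_j — 3 in total.
From those, y_h — 4 in total.
No other element is forced above y_b by the given relations, so the count is 4.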